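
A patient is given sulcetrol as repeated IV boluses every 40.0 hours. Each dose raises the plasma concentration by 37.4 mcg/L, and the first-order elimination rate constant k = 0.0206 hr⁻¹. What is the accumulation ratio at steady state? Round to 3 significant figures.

1.78

Fraction remaining after one interval: e^(−kτ) = e^(−0.02060 × 40.0) = 0.4387
R = 1 / (1 − 0.4387) = 1 / 0.5613 ≈ 1.78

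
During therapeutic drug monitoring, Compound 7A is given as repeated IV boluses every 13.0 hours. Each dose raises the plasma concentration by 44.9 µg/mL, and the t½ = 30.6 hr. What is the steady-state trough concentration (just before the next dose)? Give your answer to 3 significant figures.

131 µg/mL

k = ln 2 / 30.6 = 0.02265 hr⁻¹
Fraction remaining after one interval: e^(−kτ) = e^(−0.02265 × 13.0) = 0.7449
R = 1 / (1 − 0.7449) = 3.920
Css,max = 44.9 × 3.920 = 176.0 µg/mL
Css,min = Css,max × e^(−kτ) = 176.0 × 0.7449 ≈ 131 µg/mL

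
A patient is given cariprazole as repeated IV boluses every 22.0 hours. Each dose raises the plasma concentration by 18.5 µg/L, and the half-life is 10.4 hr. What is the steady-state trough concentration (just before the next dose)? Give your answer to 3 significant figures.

k = ln 2 / 10.4 = 0.06665 hr⁻¹
Fraction remaining after one interval: e^(−kτ) = e^(−0.06665 × 22.0) = 0.2308
R = 1 / (1 − 0.2308) = 1.300
Css,max = 18.5 × 1.300 = 24.05 µg/L
Css,min = Css,max × e^(−kτ) = 24.05 × 0.2308 ≈ 5.55 µg/L

5.55 µg/L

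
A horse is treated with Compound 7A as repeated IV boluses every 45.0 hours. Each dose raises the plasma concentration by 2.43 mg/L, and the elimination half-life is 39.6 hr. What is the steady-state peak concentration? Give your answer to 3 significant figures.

k = ln 2 / 39.6 = 0.01750 hr⁻¹
Fraction remaining after one interval: e^(−kτ) = e^(−0.01750 × 45.0) = 0.4549
R = 1 / (1 − 0.4549) = 1.835
Css,max = 2.43 × 1.835 ≈ 4.46 mg/L

4.46 mg/L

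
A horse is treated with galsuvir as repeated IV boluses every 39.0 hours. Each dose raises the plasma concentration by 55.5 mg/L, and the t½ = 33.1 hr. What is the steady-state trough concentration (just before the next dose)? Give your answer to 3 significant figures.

k = ln 2 / 33.1 = 0.02094 hr⁻¹
Fraction remaining after one interval: e^(−kτ) = e^(−0.02094 × 39.0) = 0.4419
R = 1 / (1 − 0.4419) = 1.792
Css,max = 55.5 × 1.792 = 99.44 mg/L
Css,min = Css,max × e^(−kτ) = 99.44 × 0.4419 ≈ 43.9 mg/L

43.9 mg/L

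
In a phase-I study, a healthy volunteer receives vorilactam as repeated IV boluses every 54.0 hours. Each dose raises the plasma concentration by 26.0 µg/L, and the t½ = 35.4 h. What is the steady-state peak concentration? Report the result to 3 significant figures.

39.8 µg/L

k = ln 2 / 35.4 = 0.01958 h⁻¹
Fraction remaining after one interval: e^(−kτ) = e^(−0.01958 × 54.0) = 0.3474
R = 1 / (1 − 0.3474) = 1.532
Css,max = 26.0 × 1.532 ≈ 39.8 µg/L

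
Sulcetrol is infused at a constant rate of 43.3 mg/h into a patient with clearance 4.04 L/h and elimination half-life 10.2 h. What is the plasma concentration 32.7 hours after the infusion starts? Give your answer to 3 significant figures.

9.56 mg/L

Css = rate / CL = 43.3 / 4.04 = 10.72 mg/L
k = ln 2 / 10.2 = 0.06796 h⁻¹
C(t) = Css (1 − e^(−kt)) = 10.72 × (1 − e^(−2.222)) = 10.72 × 0.8916 ≈ 9.56 mg/L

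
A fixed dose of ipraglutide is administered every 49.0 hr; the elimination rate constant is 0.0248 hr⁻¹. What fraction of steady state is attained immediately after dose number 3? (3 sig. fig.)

f_n = 1 − e^(−nkτ) = 1 − e^(−3 × 0.02480 × 49.0) = 1 − e^(−3.646) = 1 − 0.02611 ≈ 0.974

0.974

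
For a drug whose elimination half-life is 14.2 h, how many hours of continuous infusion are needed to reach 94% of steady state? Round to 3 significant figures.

k = ln 2 / 14.2 = 0.04881 h⁻¹
f = 1 − e^(−kt)  ⇒  t = −ln(1 − f) / k
t = −ln(1 − 0.94) / 0.04881 = 2.813 / 0.04881 ≈ 57.6 hours

57.6 hours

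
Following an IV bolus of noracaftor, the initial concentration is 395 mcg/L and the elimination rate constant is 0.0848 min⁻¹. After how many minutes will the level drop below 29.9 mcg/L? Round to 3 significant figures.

30.4 minutes

C(t) = C₀ e^(−kt)  ⇒  t = ln(C₀/C) / k
t = ln(395/29.9) / 0.08480 = 2.581 / 0.08480 ≈ 30.4 minutes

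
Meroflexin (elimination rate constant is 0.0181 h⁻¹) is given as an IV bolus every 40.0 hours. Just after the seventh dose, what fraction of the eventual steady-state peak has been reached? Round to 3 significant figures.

0.994

f_n = 1 − e^(−nkτ) = 1 − e^(−7 × 0.01810 × 40.0) = 1 − e^(−5.068) = 1 − 0.006295 ≈ 0.994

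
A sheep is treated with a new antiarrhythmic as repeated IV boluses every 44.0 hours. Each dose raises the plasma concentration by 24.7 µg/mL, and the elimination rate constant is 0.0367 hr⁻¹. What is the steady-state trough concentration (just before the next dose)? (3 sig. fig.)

6.13 µg/mL

Fraction remaining after one interval: e^(−kτ) = e^(−0.03670 × 44.0) = 0.1989
R = 1 / (1 − 0.1989) = 1.248
Css,max = 24.7 × 1.248 = 30.83 µg/mL
Css,min = Css,max × e^(−kτ) = 30.83 × 0.1989 ≈ 6.13 µg/mL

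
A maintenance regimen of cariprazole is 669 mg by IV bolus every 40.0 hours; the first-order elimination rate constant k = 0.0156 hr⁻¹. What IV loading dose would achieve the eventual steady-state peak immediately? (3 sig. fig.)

1440 mg

Accumulation ratio R = 1 / (1 − e^(−kτ)) = 1 / (1 − e^(−0.01560×40.0)) = 1 / (1 − 0.5358) = 2.154
Loading dose = maintenance dose × R = 669 × 2.154 ≈ 1440 mg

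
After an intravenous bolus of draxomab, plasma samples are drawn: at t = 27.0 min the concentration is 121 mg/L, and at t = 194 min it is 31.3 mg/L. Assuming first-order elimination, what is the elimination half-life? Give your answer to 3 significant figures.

85.6 minutes

k = ln(C₁/C₂) / (t₂ − t₁) = ln(121/31.3) / (194 − 27.0)
  = 1.352 / 167.0 = 0.008097 min⁻¹
t½ = ln 2 / k = ln 2 / 0.008097 ≈ 85.6 minutes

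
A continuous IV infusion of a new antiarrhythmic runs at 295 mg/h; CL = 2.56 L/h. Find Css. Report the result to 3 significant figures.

Css = infusion rate / CL = 295 / 2.56 ≈ 115 mg/L

115 mg/L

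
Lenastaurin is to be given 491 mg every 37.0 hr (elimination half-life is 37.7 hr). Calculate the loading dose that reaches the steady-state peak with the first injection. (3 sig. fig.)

k = ln 2 / 37.7 = 0.01839 hr⁻¹
Accumulation ratio R = 1 / (1 − e^(−kτ)) = 1 / (1 − e^(−0.01839×37.0)) = 1 / (1 − 0.5065) = 2.026
Loading dose = maintenance dose × R = 491 × 2.026 ≈ 995 mg

995 mg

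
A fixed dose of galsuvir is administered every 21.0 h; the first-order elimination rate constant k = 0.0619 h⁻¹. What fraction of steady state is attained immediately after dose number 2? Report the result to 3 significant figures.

f_n = 1 − e^(−nkτ) = 1 − e^(−2 × 0.06190 × 21.0) = 1 − e^(−2.600) = 1 − 0.07429 ≈ 0.926

0.926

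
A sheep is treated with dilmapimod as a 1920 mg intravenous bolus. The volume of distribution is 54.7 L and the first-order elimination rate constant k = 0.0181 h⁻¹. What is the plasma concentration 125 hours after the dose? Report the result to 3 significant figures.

C₀ = dose / V = 1920 / 54.7 = 35.10 µg/mL
C(t) = C₀ e^(−kt) = 35.10 × e^(−0.01810 × 125) = 35.10 × e^(−2.263) = 35.10 × 0.1041 ≈ 3.65 µg/mL

3.65 µg/mL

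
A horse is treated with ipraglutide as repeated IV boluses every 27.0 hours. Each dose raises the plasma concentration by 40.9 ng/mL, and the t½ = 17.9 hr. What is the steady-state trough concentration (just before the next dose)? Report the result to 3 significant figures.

k = ln 2 / 17.9 = 0.03872 hr⁻¹
Fraction remaining after one interval: e^(−kτ) = e^(−0.03872 × 27.0) = 0.3515
R = 1 / (1 − 0.3515) = 1.542
Css,max = 40.9 × 1.542 = 63.07 ng/mL
Css,min = Css,max × e^(−kτ) = 63.07 × 0.3515 ≈ 22.2 ng/mL

22.2 ng/mL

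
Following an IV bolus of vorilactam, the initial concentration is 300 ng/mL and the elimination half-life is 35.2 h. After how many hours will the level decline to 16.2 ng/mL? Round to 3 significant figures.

k = ln 2 / 35.2 = 0.01969 h⁻¹
C(t) = C₀ e^(−kt)  ⇒  t = ln(C₀/C) / k
t = ln(300/16.2) / 0.01969 = 2.919 / 0.01969 ≈ 148 hours

148 hours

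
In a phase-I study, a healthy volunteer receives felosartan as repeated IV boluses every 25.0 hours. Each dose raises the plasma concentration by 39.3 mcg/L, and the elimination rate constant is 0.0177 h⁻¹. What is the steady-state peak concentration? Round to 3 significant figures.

110 mcg/L

Fraction remaining after one interval: e^(−kτ) = e^(−0.01770 × 25.0) = 0.6424
R = 1 / (1 − 0.6424) = 2.797
Css,max = 39.3 × 2.797 ≈ 110 mcg/L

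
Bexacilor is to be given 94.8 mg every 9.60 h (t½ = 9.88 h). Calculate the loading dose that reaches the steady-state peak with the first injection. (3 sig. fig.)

193 mg

k = ln 2 / 9.88 = 0.07016 h⁻¹
Accumulation ratio R = 1 / (1 − e^(−kτ)) = 1 / (1 − e^(−0.07016×9.60)) = 1 / (1 − 0.5099) = 2.040
Loading dose = maintenance dose × R = 94.8 × 2.040 ≈ 193 mg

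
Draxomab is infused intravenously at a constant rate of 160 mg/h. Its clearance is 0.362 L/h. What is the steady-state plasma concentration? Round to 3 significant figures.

Css = infusion rate / CL = 160 / 0.362 ≈ 442 µg/mL

442 µg/mL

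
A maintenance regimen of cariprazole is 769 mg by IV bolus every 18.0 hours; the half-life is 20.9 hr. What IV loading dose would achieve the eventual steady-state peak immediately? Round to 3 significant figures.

k = ln 2 / 20.9 = 0.03316 hr⁻¹
Accumulation ratio R = 1 / (1 − e^(−kτ)) = 1 / (1 − e^(−0.03316×18.0)) = 1 / (1 − 0.5505) = 2.225
Loading dose = maintenance dose × R = 769 × 2.225 ≈ 1710 mg

1710 mg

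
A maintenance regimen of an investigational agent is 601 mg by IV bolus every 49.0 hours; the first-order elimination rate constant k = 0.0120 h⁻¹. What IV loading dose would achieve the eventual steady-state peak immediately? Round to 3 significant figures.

Accumulation ratio R = 1 / (1 − e^(−kτ)) = 1 / (1 − e^(−0.01200×49.0)) = 1 / (1 − 0.5554) = 2.249
Loading dose = maintenance dose × R = 601 × 2.249 ≈ 1350 mg

1350 mg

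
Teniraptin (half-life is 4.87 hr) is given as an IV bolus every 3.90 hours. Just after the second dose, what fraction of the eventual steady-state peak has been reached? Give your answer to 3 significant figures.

k = ln 2 / 4.87 = 0.1423 hr⁻¹
f_n = 1 − e^(−nkτ) = 1 − e^(−2 × 0.1423 × 3.90) = 1 − e^(−1.110) = 1 − 0.3295 ≈ 0.670

0.670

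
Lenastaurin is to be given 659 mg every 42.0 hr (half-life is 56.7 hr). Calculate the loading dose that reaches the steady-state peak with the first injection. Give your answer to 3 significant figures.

1640 mg

k = ln 2 / 56.7 = 0.01222 hr⁻¹
Accumulation ratio R = 1 / (1 − e^(−kτ)) = 1 / (1 − e^(−0.01222×42.0)) = 1 / (1 − 0.5984) = 2.490
Loading dose = maintenance dose × R = 659 × 2.490 ≈ 1640 mg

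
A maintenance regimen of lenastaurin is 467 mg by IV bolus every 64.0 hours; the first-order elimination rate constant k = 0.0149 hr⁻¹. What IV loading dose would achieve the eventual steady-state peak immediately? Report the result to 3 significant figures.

760 mg

Accumulation ratio R = 1 / (1 − e^(−kτ)) = 1 / (1 − e^(−0.01490×64.0)) = 1 / (1 − 0.3854) = 1.627
Loading dose = maintenance dose × R = 467 × 1.627 ≈ 760 mg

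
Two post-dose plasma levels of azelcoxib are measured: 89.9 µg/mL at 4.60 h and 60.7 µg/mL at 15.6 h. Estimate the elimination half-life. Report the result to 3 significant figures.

k = ln(C₁/C₂) / (t₂ − t₁) = ln(89.9/60.7) / (15.6 − 4.60)
  = 0.3928 / 11.00 = 0.03570 h⁻¹
t½ = ln 2 / k = ln 2 / 0.03570 ≈ 19.4 hours

19.4 hours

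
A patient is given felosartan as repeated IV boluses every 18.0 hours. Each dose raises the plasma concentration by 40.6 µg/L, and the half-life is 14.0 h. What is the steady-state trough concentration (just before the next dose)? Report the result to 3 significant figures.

k = ln 2 / 14.0 = 0.04951 h⁻¹
Fraction remaining after one interval: e^(−kτ) = e^(−0.04951 × 18.0) = 0.4102
R = 1 / (1 − 0.4102) = 1.695
Css,max = 40.6 × 1.695 = 68.83 µg/L
Css,min = Css,max × e^(−kτ) = 68.83 × 0.4102 ≈ 28.2 µg/L

28.2 µg/L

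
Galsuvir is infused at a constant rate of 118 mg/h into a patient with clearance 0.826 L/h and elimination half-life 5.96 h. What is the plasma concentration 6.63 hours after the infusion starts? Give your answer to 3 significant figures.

Css = rate / CL = 118 / 0.826 = 142.9 µg/mL
k = ln 2 / 5.96 = 0.1163 h⁻¹
C(t) = Css (1 − e^(−kt)) = 142.9 × (1 − e^(−0.7711)) = 142.9 × 0.5375 ≈ 76.8 µg/mL

76.8 µg/mL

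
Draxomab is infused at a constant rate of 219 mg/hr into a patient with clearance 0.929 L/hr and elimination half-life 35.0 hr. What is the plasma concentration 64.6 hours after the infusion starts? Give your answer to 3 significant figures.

170 mg/L

Css = rate / CL = 219 / 0.929 = 235.7 mg/L
k = ln 2 / 35.0 = 0.01980 hr⁻¹
C(t) = Css (1 − e^(−kt)) = 235.7 × (1 − e^(−1.279)) = 235.7 × 0.7218 ≈ 170 mg/L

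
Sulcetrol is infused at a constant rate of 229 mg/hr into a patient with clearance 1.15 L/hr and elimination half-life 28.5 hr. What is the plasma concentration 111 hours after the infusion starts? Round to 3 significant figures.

186 µg/mL

Css = rate / CL = 229 / 1.15 = 199.1 µg/mL
k = ln 2 / 28.5 = 0.02432 hr⁻¹
C(t) = Css (1 − e^(−kt)) = 199.1 × (1 − e^(−2.700)) = 199.1 × 0.9328 ≈ 186 µg/mL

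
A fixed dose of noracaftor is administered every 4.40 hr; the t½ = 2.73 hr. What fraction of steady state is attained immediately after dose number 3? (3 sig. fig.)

0.965

k = ln 2 / 2.73 = 0.2539 hr⁻¹
f_n = 1 − e^(−nkτ) = 1 − e^(−3 × 0.2539 × 4.40) = 1 − e^(−3.351) = 1 − 0.03503 ≈ 0.965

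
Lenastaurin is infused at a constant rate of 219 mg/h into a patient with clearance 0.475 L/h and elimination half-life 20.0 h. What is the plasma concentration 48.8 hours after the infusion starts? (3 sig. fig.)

376 µg/mL

Css = rate / CL = 219 / 0.475 = 461.1 µg/mL
k = ln 2 / 20.0 = 0.03466 h⁻¹
C(t) = Css (1 − e^(−kt)) = 461.1 × (1 − e^(−1.691)) = 461.1 × 0.8157 ≈ 376 µg/mL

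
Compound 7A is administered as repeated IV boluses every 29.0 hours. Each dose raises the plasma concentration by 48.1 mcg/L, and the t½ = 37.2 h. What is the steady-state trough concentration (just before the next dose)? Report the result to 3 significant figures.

67.1 mcg/L

k = ln 2 / 37.2 = 0.01863 h⁻¹
Fraction remaining after one interval: e^(−kτ) = e^(−0.01863 × 29.0) = 0.5825
R = 1 / (1 − 0.5825) = 2.395
Css,max = 48.1 × 2.395 = 115.2 mcg/L
Css,min = Css,max × e^(−kτ) = 115.2 × 0.5825 ≈ 67.1 mcg/L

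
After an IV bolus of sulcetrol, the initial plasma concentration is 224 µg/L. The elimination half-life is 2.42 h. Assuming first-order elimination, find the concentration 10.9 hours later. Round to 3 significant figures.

9.87 µg/L

k = ln 2 / 2.42 = 0.2864 h⁻¹
C(t) = C₀ e^(−kt) = 224 × e^(−0.2864 × 10.9) = 224 × e^(−3.122) = 224 × 0.04407 ≈ 9.87 µg/L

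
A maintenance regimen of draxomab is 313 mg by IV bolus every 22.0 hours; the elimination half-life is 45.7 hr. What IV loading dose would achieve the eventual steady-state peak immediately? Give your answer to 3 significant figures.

k = ln 2 / 45.7 = 0.01517 hr⁻¹
Accumulation ratio R = 1 / (1 − e^(−kτ)) = 1 / (1 − e^(−0.01517×22.0)) = 1 / (1 − 0.7163) = 3.525
Loading dose = maintenance dose × R = 313 × 3.525 ≈ 1100 mg

1100 mg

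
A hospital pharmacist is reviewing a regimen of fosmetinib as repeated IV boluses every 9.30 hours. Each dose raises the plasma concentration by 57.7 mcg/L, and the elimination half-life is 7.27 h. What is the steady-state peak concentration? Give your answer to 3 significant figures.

k = ln 2 / 7.27 = 0.09534 h⁻¹
Fraction remaining after one interval: e^(−kτ) = e^(−0.09534 × 9.30) = 0.4120
R = 1 / (1 − 0.4120) = 1.701
Css,max = 57.7 × 1.701 ≈ 98.1 mcg/L

98.1 mcg/L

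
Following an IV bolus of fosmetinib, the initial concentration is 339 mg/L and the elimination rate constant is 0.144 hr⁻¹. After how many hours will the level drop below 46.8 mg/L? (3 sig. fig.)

13.8 hours

C(t) = C₀ e^(−kt)  ⇒  t = ln(C₀/C) / k
t = ln(339/46.8) / 0.1440 = 1.980 / 0.1440 ≈ 13.8 hours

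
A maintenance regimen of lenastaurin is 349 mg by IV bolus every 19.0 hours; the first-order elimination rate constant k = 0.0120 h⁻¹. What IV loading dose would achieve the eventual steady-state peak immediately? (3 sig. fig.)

1710 mg

Accumulation ratio R = 1 / (1 − e^(−kτ)) = 1 / (1 − e^(−0.01200×19.0)) = 1 / (1 − 0.7961) = 4.905
Loading dose = maintenance dose × R = 349 × 4.905 ≈ 1710 mg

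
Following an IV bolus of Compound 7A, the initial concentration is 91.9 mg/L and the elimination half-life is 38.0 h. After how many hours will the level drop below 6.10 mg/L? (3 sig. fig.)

k = ln 2 / 38.0 = 0.01824 h⁻¹
C(t) = C₀ e^(−kt)  ⇒  t = ln(C₀/C) / k
t = ln(91.9/6.10) / 0.01824 = 2.712 / 0.01824 ≈ 149 hours

149 hours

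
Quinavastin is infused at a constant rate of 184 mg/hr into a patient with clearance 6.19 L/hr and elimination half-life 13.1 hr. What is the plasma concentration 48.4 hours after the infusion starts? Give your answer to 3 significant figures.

27.4 µg/mL

Css = rate / CL = 184 / 6.19 = 29.73 µg/mL
k = ln 2 / 13.1 = 0.05291 hr⁻¹
C(t) = Css (1 − e^(−kt)) = 29.73 × (1 − e^(−2.561)) = 29.73 × 0.9228 ≈ 27.4 µg/mL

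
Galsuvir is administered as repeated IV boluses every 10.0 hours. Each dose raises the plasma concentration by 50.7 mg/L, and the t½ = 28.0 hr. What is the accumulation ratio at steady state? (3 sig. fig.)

4.56

k = ln 2 / 28.0 = 0.02476 hr⁻¹
Fraction remaining after one interval: e^(−kτ) = e^(−0.02476 × 10.0) = 0.7807
R = 1 / (1 − 0.7807) = 1 / 0.2193 ≈ 4.56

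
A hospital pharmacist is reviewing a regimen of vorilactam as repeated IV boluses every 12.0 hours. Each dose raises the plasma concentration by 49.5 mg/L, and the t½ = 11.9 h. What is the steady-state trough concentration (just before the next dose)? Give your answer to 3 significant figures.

48.9 mg/L

k = ln 2 / 11.9 = 0.05825 h⁻¹
Fraction remaining after one interval: e^(−kτ) = e^(−0.05825 × 12.0) = 0.4971
R = 1 / (1 − 0.4971) = 1.988
Css,max = 49.5 × 1.988 = 98.43 mg/L
Css,min = Css,max × e^(−kτ) = 98.43 × 0.4971 ≈ 48.9 mg/L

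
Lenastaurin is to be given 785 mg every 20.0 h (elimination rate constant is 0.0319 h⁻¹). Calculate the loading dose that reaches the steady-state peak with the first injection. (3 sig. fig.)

Accumulation ratio R = 1 / (1 − e^(−kτ)) = 1 / (1 − e^(−0.03190×20.0)) = 1 / (1 − 0.5283) = 2.120
Loading dose = maintenance dose × R = 785 × 2.120 ≈ 1660 mg

1660 mg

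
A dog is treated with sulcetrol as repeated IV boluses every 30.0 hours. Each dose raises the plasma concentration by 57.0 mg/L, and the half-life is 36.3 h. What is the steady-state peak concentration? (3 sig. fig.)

k = ln 2 / 36.3 = 0.01909 h⁻¹
Fraction remaining after one interval: e^(−kτ) = e^(−0.01909 × 30.0) = 0.5639
R = 1 / (1 − 0.5639) = 2.293
Css,max = 57.0 × 2.293 ≈ 131 mg/L

131 mg/L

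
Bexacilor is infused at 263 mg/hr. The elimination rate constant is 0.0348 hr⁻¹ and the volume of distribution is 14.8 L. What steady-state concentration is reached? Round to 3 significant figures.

511 mg/L

CL = k · V = 0.0348 × 14.8 = 0.5150 L/hr
Css = rate / CL = 263 / 0.5150 ≈ 511 mg/L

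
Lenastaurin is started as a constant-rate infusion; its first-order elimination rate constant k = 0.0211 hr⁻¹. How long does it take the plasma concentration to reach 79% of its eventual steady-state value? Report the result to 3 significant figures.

f = 1 − e^(−kt)  ⇒  t = −ln(1 − f) / k
t = −ln(1 − 0.79) / 0.02110 = 1.561 / 0.02110 ≈ 74.0 hours

74.0 hours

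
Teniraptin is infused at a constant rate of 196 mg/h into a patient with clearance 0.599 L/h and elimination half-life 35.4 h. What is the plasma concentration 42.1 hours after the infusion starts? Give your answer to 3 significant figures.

Css = rate / CL = 196 / 0.599 = 327.2 mg/L
k = ln 2 / 35.4 = 0.01958 h⁻¹
C(t) = Css (1 − e^(−kt)) = 327.2 × (1 − e^(−0.8243)) = 327.2 × 0.5615 ≈ 184 mg/L

184 mg/L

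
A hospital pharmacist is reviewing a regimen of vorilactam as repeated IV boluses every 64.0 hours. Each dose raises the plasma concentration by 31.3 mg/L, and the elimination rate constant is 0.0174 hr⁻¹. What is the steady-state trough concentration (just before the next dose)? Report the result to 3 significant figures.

15.3 mg/L

Fraction remaining after one interval: e^(−kτ) = e^(−0.01740 × 64.0) = 0.3284
R = 1 / (1 − 0.3284) = 1.489
Css,max = 31.3 × 1.489 = 46.60 mg/L
Css,min = Css,max × e^(−kτ) = 46.60 × 0.3284 ≈ 15.3 mg/L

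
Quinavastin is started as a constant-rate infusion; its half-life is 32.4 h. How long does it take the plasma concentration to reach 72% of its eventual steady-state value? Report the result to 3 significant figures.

k = ln 2 / 32.4 = 0.02139 h⁻¹
f = 1 − e^(−kt)  ⇒  t = −ln(1 − f) / k
t = −ln(1 − 0.72) / 0.02139 = 1.273 / 0.02139 ≈ 59.5 hours

59.5 hours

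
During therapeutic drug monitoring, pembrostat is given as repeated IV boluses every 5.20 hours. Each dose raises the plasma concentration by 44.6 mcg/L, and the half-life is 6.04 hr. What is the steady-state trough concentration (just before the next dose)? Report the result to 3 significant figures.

54.6 mcg/L

k = ln 2 / 6.04 = 0.1148 hr⁻¹
Fraction remaining after one interval: e^(−kτ) = e^(−0.1148 × 5.20) = 0.5506
R = 1 / (1 − 0.5506) = 2.225
Css,max = 44.6 × 2.225 = 99.24 mcg/L
Css,min = Css,max × e^(−kτ) = 99.24 × 0.5506 ≈ 54.6 mcg/L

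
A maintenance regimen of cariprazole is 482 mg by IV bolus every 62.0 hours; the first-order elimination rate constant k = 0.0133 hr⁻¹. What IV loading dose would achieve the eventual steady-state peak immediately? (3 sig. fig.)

Accumulation ratio R = 1 / (1 − e^(−kτ)) = 1 / (1 − e^(−0.01330×62.0)) = 1 / (1 − 0.4384) = 1.781
Loading dose = maintenance dose × R = 482 × 1.781 ≈ 858 mg

858 mg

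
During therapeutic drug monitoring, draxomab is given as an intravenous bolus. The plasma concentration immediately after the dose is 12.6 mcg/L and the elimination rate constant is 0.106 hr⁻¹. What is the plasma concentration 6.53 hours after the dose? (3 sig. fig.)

C(t) = C₀ e^(−kt) = 12.6 × e^(−0.1060 × 6.53) = 12.6 × e^(−0.6922) = 12.6 × 0.5005 ≈ 6.31 mcg/L

6.31 mcg/L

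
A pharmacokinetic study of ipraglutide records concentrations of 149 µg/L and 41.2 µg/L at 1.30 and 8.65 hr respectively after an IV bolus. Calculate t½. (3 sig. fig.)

3.96 hours

k = ln(C₁/C₂) / (t₂ − t₁) = ln(149/41.2) / (8.65 − 1.30)
  = 1.286 / 7.350 = 0.1749 hr⁻¹
t½ = ln 2 / k = ln 2 / 0.1749 ≈ 3.96 hours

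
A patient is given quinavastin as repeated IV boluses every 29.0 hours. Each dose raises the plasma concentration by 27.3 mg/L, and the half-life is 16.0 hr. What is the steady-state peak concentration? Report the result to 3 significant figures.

38.2 mg/L

k = ln 2 / 16.0 = 0.04332 hr⁻¹
Fraction remaining after one interval: e^(−kτ) = e^(−0.04332 × 29.0) = 0.2847
R = 1 / (1 − 0.2847) = 1.398
Css,max = 27.3 × 1.398 ≈ 38.2 mg/L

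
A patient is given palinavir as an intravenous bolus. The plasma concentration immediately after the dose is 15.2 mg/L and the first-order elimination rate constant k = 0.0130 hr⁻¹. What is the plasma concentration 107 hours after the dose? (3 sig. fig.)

3.78 mg/L

C(t) = C₀ e^(−kt) = 15.2 × e^(−0.01300 × 107) = 15.2 × e^(−1.391) = 15.2 × 0.2488 ≈ 3.78 mg/L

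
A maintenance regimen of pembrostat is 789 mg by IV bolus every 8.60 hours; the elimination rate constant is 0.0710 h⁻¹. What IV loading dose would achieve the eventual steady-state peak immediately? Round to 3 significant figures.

1730 mg

Accumulation ratio R = 1 / (1 − e^(−kτ)) = 1 / (1 − e^(−0.07100×8.60)) = 1 / (1 − 0.5430) = 2.188
Loading dose = maintenance dose × R = 789 × 2.188 ≈ 1730 mg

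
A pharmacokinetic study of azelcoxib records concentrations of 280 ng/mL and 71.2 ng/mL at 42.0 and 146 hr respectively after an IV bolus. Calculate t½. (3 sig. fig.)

k = ln(C₁/C₂) / (t₂ − t₁) = ln(280/71.2) / (146 − 42.0)
  = 1.369 / 104.0 = 0.01317 hr⁻¹
t½ = ln 2 / k = ln 2 / 0.01317 ≈ 52.6 hours

52.6 hours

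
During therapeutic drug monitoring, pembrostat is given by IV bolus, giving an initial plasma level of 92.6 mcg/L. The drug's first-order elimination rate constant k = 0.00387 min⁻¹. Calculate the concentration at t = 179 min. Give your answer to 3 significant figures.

C(t) = C₀ e^(−kt) = 92.6 × e^(−0.003870 × 179) = 92.6 × e^(−0.6927) = 92.6 × 0.5002 ≈ 46.3 mcg/L

46.3 mcg/L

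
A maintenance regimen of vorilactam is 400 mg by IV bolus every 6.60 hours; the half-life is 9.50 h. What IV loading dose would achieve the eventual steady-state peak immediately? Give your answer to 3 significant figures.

1050 mg

k = ln 2 / 9.50 = 0.07296 h⁻¹
Accumulation ratio R = 1 / (1 − e^(−kτ)) = 1 / (1 − e^(−0.07296×6.60)) = 1 / (1 − 0.6178) = 2.617
Loading dose = maintenance dose × R = 400 × 2.617 ≈ 1050 mg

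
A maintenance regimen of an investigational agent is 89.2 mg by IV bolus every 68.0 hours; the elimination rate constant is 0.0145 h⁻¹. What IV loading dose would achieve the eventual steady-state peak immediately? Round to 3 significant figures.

Accumulation ratio R = 1 / (1 − e^(−kτ)) = 1 / (1 − e^(−0.01450×68.0)) = 1 / (1 − 0.3731) = 1.595
Loading dose = maintenance dose × R = 89.2 × 1.595 ≈ 142 mg

142 mg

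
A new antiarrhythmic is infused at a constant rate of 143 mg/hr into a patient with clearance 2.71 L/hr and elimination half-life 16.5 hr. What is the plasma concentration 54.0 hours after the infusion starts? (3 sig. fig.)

47.3 mg/L

Css = rate / CL = 143 / 2.71 = 52.77 mg/L
k = ln 2 / 16.5 = 0.04201 hr⁻¹
C(t) = Css (1 − e^(−kt)) = 52.77 × (1 − e^(−2.268)) = 52.77 × 0.8965 ≈ 47.3 mg/L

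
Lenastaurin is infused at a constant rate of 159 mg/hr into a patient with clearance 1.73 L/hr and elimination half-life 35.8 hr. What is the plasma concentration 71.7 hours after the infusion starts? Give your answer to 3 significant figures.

69.0 µg/mL

Css = rate / CL = 159 / 1.73 = 91.91 µg/mL
k = ln 2 / 35.8 = 0.01936 hr⁻¹
C(t) = Css (1 − e^(−kt)) = 91.91 × (1 − e^(−1.388)) = 91.91 × 0.7505 ≈ 69.0 µg/mL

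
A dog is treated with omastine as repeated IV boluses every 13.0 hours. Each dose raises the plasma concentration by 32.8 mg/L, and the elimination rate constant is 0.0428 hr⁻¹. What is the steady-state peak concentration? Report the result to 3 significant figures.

76.9 mg/L

Fraction remaining after one interval: e^(−kτ) = e^(−0.04280 × 13.0) = 0.5733
R = 1 / (1 − 0.5733) = 2.343
Css,max = 32.8 × 2.343 ≈ 76.9 mg/L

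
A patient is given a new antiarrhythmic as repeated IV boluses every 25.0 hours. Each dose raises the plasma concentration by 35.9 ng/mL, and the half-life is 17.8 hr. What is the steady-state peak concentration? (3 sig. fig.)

57.7 ng/mL

k = ln 2 / 17.8 = 0.03894 hr⁻¹
Fraction remaining after one interval: e^(−kτ) = e^(−0.03894 × 25.0) = 0.3778
R = 1 / (1 − 0.3778) = 1.607
Css,max = 35.9 × 1.607 ≈ 57.7 ng/mL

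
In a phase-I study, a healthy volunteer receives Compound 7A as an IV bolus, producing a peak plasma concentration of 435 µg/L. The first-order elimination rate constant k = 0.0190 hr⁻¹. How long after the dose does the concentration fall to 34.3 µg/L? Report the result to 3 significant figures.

134 hours

C(t) = C₀ e^(−kt)  ⇒  t = ln(C₀/C) / k
t = ln(435/34.3) / 0.01900 = 2.540 / 0.01900 ≈ 134 hours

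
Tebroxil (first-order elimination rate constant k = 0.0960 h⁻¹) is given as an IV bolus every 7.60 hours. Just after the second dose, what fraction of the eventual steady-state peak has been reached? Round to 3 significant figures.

f_n = 1 − e^(−nkτ) = 1 − e^(−2 × 0.09600 × 7.60) = 1 − e^(−1.459) = 1 − 0.2324 ≈ 0.768

0.768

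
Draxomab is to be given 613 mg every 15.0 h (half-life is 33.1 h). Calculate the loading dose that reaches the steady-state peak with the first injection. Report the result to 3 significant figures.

k = ln 2 / 33.1 = 0.02094 h⁻¹
Accumulation ratio R = 1 / (1 − e^(−kτ)) = 1 / (1 − e^(−0.02094×15.0)) = 1 / (1 − 0.7304) = 3.710
Loading dose = maintenance dose × R = 613 × 3.710 ≈ 2270 mg

2270 mg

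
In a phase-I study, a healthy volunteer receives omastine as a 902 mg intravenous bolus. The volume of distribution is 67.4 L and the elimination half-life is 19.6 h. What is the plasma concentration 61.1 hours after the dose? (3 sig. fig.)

1.54 mg/L

C₀ = dose / V = 902 / 67.4 = 13.38 mg/L
k = ln 2 / 19.6 = 0.03536 h⁻¹
C(t) = C₀ e^(−kt) = 13.38 × e^(−0.03536 × 61.1) = 13.38 × e^(−2.161) = 13.38 × 0.1152 ≈ 1.54 mg/L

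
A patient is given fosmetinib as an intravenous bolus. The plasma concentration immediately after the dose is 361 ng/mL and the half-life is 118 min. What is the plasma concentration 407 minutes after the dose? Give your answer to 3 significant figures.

k = ln 2 / 118 = 0.005874 min⁻¹
C(t) = C₀ e^(−kt) = 361 × e^(−0.005874 × 407) = 361 × e^(−2.391) = 361 × 0.09156 ≈ 33.1 ng/mL

33.1 ng/mL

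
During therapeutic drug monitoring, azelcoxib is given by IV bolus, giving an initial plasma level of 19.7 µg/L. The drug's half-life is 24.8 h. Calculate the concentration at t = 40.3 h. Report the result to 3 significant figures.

k = ln 2 / 24.8 = 0.02795 h⁻¹
40.3 h is 1.625 half-lives, so C = 19.7 × (1/2)^1.625 = 19.7 × 0.3242 ≈ 6.39 µg/L

6.39 µg/L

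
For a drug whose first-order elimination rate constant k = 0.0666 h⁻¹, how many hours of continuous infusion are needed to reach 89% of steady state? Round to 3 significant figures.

33.1 hours

f = 1 − e^(−kt)  ⇒  t = −ln(1 − f) / k
t = −ln(1 − 0.89) / 0.06660 = 2.207 / 0.06660 ≈ 33.1 hours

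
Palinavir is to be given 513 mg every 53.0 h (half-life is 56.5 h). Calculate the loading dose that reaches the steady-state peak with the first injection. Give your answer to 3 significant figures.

k = ln 2 / 56.5 = 0.01227 h⁻¹
Accumulation ratio R = 1 / (1 − e^(−kτ)) = 1 / (1 − e^(−0.01227×53.0)) = 1 / (1 − 0.5219) = 2.092
Loading dose = maintenance dose × R = 513 × 2.092 ≈ 1070 mg

1070 mg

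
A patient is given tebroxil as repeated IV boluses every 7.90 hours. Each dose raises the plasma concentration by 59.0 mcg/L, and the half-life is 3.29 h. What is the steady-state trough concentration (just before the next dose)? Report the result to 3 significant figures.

k = ln 2 / 3.29 = 0.2107 h⁻¹
Fraction remaining after one interval: e^(−kτ) = e^(−0.2107 × 7.90) = 0.1893
R = 1 / (1 − 0.1893) = 1.234
Css,max = 59.0 × 1.234 = 72.78 mcg/L
Css,min = Css,max × e^(−kτ) = 72.78 × 0.1893 ≈ 13.8 mcg/L

13.8 mcg/L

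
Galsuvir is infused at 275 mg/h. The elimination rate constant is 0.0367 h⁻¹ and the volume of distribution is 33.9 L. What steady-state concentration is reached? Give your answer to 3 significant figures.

CL = k · V = 0.0367 × 33.9 = 1.244 L/h
Css = rate / CL = 275 / 1.244 ≈ 221 mg/L

221 mg/L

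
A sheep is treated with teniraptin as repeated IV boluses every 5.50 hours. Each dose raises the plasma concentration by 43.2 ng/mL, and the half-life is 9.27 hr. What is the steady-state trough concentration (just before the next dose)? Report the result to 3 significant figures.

84.9 ng/mL

k = ln 2 / 9.27 = 0.07477 hr⁻¹
Fraction remaining after one interval: e^(−kτ) = e^(−0.07477 × 5.50) = 0.6628
R = 1 / (1 − 0.6628) = 2.966
Css,max = 43.2 × 2.966 = 128.1 ng/mL
Css,min = Css,max × e^(−kτ) = 128.1 × 0.6628 ≈ 84.9 ng/mL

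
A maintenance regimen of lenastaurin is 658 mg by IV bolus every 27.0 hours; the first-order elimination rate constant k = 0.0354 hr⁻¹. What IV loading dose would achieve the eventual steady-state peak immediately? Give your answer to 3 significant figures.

1070 mg

Accumulation ratio R = 1 / (1 − e^(−kτ)) = 1 / (1 − e^(−0.03540×27.0)) = 1 / (1 − 0.3845) = 1.625
Loading dose = maintenance dose × R = 658 × 1.625 ≈ 1070 mg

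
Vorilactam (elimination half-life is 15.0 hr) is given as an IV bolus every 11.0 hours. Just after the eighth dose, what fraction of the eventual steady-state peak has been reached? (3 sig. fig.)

k = ln 2 / 15.0 = 0.04621 hr⁻¹
f_n = 1 − e^(−nkτ) = 1 − e^(−8 × 0.04621 × 11.0) = 1 − e^(−4.066) = 1 − 0.01714 ≈ 0.983

0.983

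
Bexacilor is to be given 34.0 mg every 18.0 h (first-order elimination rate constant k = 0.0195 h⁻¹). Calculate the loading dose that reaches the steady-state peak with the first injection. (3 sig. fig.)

Accumulation ratio R = 1 / (1 − e^(−kτ)) = 1 / (1 − e^(−0.01950×18.0)) = 1 / (1 − 0.7040) = 3.378
Loading dose = maintenance dose × R = 34.0 × 3.378 ≈ 115 mg

115 mg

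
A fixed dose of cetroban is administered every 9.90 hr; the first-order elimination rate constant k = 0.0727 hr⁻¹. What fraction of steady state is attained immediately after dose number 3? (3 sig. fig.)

0.885

f_n = 1 − e^(−nkτ) = 1 − e^(−3 × 0.07270 × 9.90) = 1 − e^(−2.159) = 1 − 0.1154 ≈ 0.885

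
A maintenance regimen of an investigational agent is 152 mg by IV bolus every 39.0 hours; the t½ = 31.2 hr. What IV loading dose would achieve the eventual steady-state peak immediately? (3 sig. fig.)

262 mg

k = ln 2 / 31.2 = 0.02222 hr⁻¹
Accumulation ratio R = 1 / (1 − e^(−kτ)) = 1 / (1 − e^(−0.02222×39.0)) = 1 / (1 − 0.4204) = 1.725
Loading dose = maintenance dose × R = 152 × 1.725 ≈ 262 mg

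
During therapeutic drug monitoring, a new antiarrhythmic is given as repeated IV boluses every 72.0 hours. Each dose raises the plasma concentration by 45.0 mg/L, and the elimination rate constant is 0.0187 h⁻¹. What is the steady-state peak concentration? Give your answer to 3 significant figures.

60.8 mg/L

Fraction remaining after one interval: e^(−kτ) = e^(−0.01870 × 72.0) = 0.2602
R = 1 / (1 − 0.2602) = 1.352
Css,max = 45.0 × 1.352 ≈ 60.8 mg/L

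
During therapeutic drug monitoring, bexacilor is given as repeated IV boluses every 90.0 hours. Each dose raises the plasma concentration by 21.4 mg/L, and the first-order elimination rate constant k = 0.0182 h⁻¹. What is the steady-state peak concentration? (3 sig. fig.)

Fraction remaining after one interval: e^(−kτ) = e^(−0.01820 × 90.0) = 0.1944
R = 1 / (1 − 0.1944) = 1.241
Css,max = 21.4 × 1.241 ≈ 26.6 mg/L

26.6 mg/L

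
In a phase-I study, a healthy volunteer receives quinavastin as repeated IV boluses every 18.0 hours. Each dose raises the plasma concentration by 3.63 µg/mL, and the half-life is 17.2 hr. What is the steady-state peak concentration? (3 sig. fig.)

7.04 µg/mL

k = ln 2 / 17.2 = 0.04030 hr⁻¹
Fraction remaining after one interval: e^(−kτ) = e^(−0.04030 × 18.0) = 0.4841
R = 1 / (1 − 0.4841) = 1.939
Css,max = 3.63 × 1.939 ≈ 7.04 µg/mL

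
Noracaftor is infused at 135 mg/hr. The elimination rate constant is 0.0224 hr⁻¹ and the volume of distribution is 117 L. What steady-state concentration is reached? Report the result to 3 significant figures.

CL = k · V = 0.0224 × 117 = 2.621 L/hr
Css = rate / CL = 135 / 2.621 ≈ 51.5 mg/L

51.5 mg/L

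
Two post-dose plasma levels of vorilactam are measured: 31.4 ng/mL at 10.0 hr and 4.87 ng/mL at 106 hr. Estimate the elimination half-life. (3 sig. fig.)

35.7 hours

k = ln(C₁/C₂) / (t₂ − t₁) = ln(31.4/4.87) / (106 − 10.0)
  = 1.864 / 96.00 = 0.01941 hr⁻¹
t½ = ln 2 / k = ln 2 / 0.01941 ≈ 35.7 hours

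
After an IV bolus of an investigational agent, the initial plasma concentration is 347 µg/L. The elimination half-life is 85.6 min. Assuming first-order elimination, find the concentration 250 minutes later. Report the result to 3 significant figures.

45.8 µg/L

k = ln 2 / 85.6 = 0.008098 min⁻¹
250 min is 2.921 half-lives, so C = 347 × (1/2)^2.921 = 347 × 0.1321 ≈ 45.8 µg/L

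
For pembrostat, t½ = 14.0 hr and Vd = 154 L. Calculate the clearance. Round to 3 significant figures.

k = ln 2 / t½ = ln 2 / 14.0 = 0.04951 hr⁻¹
CL = k · V = 0.04951 × 154 ≈ 7.62 L/hr

7.62 L/hr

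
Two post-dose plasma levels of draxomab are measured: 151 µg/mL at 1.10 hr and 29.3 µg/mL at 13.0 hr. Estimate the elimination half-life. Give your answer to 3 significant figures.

k = ln(C₁/C₂) / (t₂ − t₁) = ln(151/29.3) / (13.0 − 1.10)
  = 1.640 / 11.90 = 0.1378 hr⁻¹
t½ = ln 2 / k = ln 2 / 0.1378 ≈ 5.03 hours

5.03 hours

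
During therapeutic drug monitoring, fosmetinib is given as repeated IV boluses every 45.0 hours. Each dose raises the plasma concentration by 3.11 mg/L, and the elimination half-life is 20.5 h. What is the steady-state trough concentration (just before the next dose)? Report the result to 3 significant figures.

0.869 mg/L

k = ln 2 / 20.5 = 0.03381 h⁻¹
Fraction remaining after one interval: e^(−kτ) = e^(−0.03381 × 45.0) = 0.2184
R = 1 / (1 − 0.2184) = 1.279
Css,max = 3.11 × 1.279 = 3.979 mg/L
Css,min = Css,max × e^(−kτ) = 3.979 × 0.2184 ≈ 0.869 mg/L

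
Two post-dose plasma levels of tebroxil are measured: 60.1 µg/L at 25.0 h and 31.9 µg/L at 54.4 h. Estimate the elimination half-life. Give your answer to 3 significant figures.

32.2 hours

k = ln(C₁/C₂) / (t₂ − t₁) = ln(60.1/31.9) / (54.4 − 25.0)
  = 0.6334 / 29.40 = 0.02154 h⁻¹
t½ = ln 2 / k = ln 2 / 0.02154 ≈ 32.2 hours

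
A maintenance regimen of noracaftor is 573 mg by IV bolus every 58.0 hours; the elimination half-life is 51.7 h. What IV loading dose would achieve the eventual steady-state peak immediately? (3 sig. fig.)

1060 mg

k = ln 2 / 51.7 = 0.01341 h⁻¹
Accumulation ratio R = 1 / (1 − e^(−kτ)) = 1 / (1 − e^(−0.01341×58.0)) = 1 / (1 − 0.4595) = 1.850
Loading dose = maintenance dose × R = 573 × 1.850 ≈ 1060 mg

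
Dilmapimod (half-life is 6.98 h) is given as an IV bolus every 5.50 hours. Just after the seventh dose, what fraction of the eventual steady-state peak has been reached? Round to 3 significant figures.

0.978

k = ln 2 / 6.98 = 0.09930 h⁻¹
f_n = 1 − e^(−nkτ) = 1 − e^(−7 × 0.09930 × 5.50) = 1 − e^(−3.823) = 1 − 0.02186 ≈ 0.978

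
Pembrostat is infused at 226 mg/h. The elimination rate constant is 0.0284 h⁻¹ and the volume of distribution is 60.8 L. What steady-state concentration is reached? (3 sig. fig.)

CL = k · V = 0.0284 × 60.8 = 1.727 L/h
Css = rate / CL = 226 / 1.727 ≈ 131 mg/L

131 mg/L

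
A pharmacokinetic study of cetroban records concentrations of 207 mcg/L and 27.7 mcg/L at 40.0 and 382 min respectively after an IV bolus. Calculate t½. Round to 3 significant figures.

k = ln(C₁/C₂) / (t₂ − t₁) = ln(207/27.7) / (382 − 40.0)
  = 2.011 / 342.0 = 0.005881 min⁻¹
t½ = ln 2 / k = ln 2 / 0.005881 ≈ 118 minutes

118 minutes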